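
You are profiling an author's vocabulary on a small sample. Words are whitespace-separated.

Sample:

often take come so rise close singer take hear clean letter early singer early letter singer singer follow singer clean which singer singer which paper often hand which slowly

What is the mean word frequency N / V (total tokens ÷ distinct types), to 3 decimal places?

N = 29 tokens, V = 16 types.
Mean frequency = N / V = 29 / 16 = 1.813

1.813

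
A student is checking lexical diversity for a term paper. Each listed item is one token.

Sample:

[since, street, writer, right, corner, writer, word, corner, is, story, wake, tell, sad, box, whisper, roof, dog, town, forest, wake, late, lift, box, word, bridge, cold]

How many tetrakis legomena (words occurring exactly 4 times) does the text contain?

Frequencies: writer:2, corner:2, word:2, wake:2, box:2, since:1, street:1, right:1, is:1, story:1, tell:1, sad:1, whisper:1, roof:1, dog:1, town:1, forest:1, late:1, lift:1, bridge:1, … (1 more, each freq 1)
Words with frequency 4: (none)

0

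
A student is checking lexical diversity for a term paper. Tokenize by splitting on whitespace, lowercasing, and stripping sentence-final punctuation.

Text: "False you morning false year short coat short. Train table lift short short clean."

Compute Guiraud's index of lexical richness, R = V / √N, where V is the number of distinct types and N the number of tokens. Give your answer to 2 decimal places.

N = 14, V = 10.
√N = 3.741657
R = 10 / 3.741657 = 2.67

2.67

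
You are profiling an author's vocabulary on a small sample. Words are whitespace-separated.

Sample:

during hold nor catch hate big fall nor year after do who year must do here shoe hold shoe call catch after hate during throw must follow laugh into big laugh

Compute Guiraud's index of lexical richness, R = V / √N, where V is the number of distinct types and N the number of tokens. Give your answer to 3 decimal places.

3.413

N = 31, V = 19.
√N = 5.567764
R = 19 / 5.567764 = 3.413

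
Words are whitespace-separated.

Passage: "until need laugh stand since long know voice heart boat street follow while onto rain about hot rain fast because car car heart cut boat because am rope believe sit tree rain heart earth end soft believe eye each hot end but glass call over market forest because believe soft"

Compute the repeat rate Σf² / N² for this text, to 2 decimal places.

0.03

Frequencies: heart:3, rain:3, because:3, believe:3, boat:2, hot:2, car:2, end:2, soft:2, until:1, need:1, laugh:1, stand:1, since:1, long:1, know:1, voice:1, street:1, follow:1, while:1, … (17 more, each freq 1)
Σf² = 84; N² = 2500
Repeat rate = 84 / 2500 = 0.03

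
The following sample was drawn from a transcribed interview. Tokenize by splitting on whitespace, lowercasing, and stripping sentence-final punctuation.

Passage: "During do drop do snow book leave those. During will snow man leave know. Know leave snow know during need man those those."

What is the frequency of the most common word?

Frequencies: during:3, snow:3, leave:3, those:3, know:3, do:2, man:2, drop:1, book:1, will:1, need:1
Most common: 'during' with frequency 3.

3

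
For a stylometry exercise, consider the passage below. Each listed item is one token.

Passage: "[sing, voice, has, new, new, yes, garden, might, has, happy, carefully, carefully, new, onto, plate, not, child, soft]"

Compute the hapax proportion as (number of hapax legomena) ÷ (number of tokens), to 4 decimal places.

Frequencies: new:3, has:2, carefully:2, sing:1, voice:1, yes:1, garden:1, might:1, happy:1, onto:1, plate:1, not:1, child:1, soft:1
Hapax count = 11; token count = 18.
Ratio = 11 / 18 = 0.6111

0.6111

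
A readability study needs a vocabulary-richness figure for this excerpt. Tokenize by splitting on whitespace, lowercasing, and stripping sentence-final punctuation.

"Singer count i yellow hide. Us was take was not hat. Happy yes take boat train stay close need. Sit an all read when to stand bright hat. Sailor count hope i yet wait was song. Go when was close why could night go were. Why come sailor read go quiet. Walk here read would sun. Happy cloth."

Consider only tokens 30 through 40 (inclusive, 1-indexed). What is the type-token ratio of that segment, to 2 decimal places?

0.91

Segment tokens 30–40: count, hope, i, yet, wait, was, song, go, when, was, close
Segment N = 11, segment V = 10.
TTR = 10 / 11 = 0.91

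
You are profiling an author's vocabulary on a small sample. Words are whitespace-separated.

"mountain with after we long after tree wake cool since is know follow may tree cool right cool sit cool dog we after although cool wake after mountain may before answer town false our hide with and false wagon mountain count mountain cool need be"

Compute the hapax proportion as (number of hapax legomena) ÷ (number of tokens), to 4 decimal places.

0.4222

Frequencies: cool:6, mountain:4, after:4, with:2, we:2, tree:2, wake:2, may:2, false:2, long:1, since:1, is:1, know:1, follow:1, right:1, sit:1, dog:1, although:1, before:1, answer:1, … (8 more, each freq 1)
Hapax count = 19; token count = 45.
Ratio = 19 / 45 = 0.4222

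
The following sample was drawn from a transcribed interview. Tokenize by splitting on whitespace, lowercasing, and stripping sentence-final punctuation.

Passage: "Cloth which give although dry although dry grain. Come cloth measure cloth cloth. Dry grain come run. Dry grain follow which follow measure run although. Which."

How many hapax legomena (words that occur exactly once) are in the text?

1

Frequencies: cloth:4, dry:4, which:3, although:3, grain:3, come:2, measure:2, run:2, follow:2, give:1
Hapax (freq=1): give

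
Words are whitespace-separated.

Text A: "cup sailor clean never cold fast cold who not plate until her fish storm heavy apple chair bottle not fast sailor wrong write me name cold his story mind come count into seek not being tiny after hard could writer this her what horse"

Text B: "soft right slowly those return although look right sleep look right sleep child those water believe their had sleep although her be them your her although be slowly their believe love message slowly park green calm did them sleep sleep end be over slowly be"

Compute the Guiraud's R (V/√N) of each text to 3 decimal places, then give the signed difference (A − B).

A: V=37, N=44, R=5.578
B: V=25, N=45, R=3.727
Difference = 5.578 − 3.727 = 1.851

1.851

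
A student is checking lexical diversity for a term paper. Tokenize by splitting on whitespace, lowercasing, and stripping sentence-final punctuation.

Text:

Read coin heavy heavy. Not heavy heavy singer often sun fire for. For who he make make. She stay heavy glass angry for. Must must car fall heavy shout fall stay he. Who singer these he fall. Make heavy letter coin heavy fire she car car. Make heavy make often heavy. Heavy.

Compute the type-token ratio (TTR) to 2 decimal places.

0.42

N = 52 tokens, V = 22 types.
TTR = V / N = 22 / 52 = 0.42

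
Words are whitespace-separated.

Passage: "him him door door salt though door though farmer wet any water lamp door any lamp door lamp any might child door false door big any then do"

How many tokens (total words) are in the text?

28

Tokens: him, him, door, door, salt, though, door, though, farmer, wet, any, water, lamp, door, any, lamp, door, lamp, any, might, child, door, false, door, big, any, then, do
N = 28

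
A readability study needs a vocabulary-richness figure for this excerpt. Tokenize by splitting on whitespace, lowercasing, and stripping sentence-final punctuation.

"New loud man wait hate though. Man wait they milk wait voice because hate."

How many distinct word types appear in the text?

10

Distinct types: {because, hate, loud, man, milk, new, they, though, voice, wait}
V = 10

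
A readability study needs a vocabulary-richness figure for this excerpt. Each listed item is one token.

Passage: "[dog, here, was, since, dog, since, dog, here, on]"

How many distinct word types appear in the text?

5

Distinct types: {dog, here, on, since, was}
V = 5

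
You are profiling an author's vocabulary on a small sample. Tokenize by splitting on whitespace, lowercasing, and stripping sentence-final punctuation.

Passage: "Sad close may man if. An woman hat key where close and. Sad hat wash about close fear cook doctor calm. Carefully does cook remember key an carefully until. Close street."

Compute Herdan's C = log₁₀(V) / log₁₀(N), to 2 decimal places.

N = 31, V = 22.
log₁₀(V) = 1.342423, log₁₀(N) = 1.491362
C = 1.342423 / 1.491362 = 0.90

0.90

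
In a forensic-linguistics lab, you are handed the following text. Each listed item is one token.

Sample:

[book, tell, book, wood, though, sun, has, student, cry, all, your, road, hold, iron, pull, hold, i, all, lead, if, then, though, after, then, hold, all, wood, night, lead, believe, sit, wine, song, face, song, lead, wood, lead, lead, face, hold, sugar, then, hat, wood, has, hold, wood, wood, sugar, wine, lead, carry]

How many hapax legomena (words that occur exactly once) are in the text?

16

Frequencies: wood:6, lead:6, hold:5, all:3, then:3, book:2, though:2, has:2, wine:2, song:2, face:2, sugar:2, tell:1, sun:1, student:1, cry:1, your:1, road:1, iron:1, pull:1, … (8 more, each freq 1)
Hapax (freq=1): after, believe, carry, cry, hat, i, if, iron, night, pull, road, sit, student, sun, tell, your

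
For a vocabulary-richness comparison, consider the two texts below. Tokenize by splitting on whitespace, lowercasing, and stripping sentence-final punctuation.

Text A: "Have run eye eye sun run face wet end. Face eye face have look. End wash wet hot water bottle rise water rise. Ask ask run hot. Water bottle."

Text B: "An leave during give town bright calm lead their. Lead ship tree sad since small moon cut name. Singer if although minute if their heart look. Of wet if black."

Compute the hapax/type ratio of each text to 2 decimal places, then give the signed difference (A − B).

-0.67

A: hapax=3, V=14, ratio=0.21
B: hapax=23, V=26, ratio=0.88
Difference = 0.21 − 0.88 = -0.67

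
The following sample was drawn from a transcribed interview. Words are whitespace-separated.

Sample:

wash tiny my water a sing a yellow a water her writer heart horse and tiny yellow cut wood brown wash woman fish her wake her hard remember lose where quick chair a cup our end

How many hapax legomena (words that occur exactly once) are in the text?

Frequencies: a:4, her:3, wash:2, tiny:2, water:2, yellow:2, my:1, sing:1, writer:1, heart:1, horse:1, and:1, cut:1, wood:1, brown:1, woman:1, fish:1, wake:1, hard:1, remember:1, … (7 more, each freq 1)
Hapax (freq=1): and, brown, chair, cup, cut, end, fish, hard, heart, horse, lose, my, our, quick, remember, sing, wake, where, woman, wood, writer

21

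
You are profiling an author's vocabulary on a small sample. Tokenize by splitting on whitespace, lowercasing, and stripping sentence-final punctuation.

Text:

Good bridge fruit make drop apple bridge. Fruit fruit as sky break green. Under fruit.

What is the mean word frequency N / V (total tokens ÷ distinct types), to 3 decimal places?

1.364

N = 15 tokens, V = 11 types.
Mean frequency = N / V = 15 / 11 = 1.364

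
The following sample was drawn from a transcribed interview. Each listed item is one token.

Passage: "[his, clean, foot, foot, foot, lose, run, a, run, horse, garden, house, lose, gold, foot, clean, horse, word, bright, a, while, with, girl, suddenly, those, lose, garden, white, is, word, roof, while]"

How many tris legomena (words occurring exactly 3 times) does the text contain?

1

Frequencies: foot:4, lose:3, clean:2, run:2, a:2, horse:2, garden:2, word:2, while:2, his:1, house:1, gold:1, bright:1, with:1, girl:1, suddenly:1, those:1, white:1, is:1, roof:1
Words with frequency 3: lose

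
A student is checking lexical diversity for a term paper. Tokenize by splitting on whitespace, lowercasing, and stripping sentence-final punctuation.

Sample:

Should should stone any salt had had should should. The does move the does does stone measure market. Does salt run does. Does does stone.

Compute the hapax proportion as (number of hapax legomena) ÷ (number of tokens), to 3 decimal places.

Frequencies: does:7, should:4, stone:3, salt:2, had:2, the:2, any:1, move:1, measure:1, market:1, run:1
Hapax count = 5; token count = 25.
Ratio = 5 / 25 = 0.200

0.200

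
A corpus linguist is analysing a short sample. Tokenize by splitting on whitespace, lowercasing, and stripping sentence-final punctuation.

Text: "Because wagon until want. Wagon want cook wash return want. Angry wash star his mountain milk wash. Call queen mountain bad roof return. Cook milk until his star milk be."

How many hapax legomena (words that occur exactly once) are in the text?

Frequencies: want:3, wash:3, milk:3, wagon:2, until:2, cook:2, return:2, star:2, his:2, mountain:2, because:1, angry:1, call:1, queen:1, bad:1, roof:1, be:1
Hapax (freq=1): angry, bad, be, because, call, queen, roof

7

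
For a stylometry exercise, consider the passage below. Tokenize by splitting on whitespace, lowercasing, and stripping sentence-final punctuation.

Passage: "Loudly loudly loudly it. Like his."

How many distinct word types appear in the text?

4

Distinct types: {his, it, like, loudly}
V = 4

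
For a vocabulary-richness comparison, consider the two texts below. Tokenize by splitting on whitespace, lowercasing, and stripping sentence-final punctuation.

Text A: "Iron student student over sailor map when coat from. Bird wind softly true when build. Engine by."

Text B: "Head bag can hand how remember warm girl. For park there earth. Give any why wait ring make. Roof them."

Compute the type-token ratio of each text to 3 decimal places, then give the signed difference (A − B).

TTR(A) = 15/17 = 0.882
TTR(B) = 20/20 = 1.000
Difference = 0.882 − 1.000 = -0.118

-0.118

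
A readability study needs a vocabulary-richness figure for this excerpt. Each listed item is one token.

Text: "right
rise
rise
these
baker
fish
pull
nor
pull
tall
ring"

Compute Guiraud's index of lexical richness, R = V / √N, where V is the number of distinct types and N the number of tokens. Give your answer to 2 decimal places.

2.71

N = 11, V = 9.
√N = 3.316625
R = 9 / 3.316625 = 2.71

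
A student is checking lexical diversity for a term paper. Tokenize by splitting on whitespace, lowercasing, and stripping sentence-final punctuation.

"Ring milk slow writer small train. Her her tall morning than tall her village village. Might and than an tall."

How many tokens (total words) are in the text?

20

Tokens: ring, milk, slow, writer, small, train, her, her, tall, morning, than, tall, her, village, village, might, and, than, an, tall
N = 20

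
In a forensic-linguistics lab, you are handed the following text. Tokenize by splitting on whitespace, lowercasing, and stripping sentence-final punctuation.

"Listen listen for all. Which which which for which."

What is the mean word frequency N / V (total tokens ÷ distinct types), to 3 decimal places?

2.250

N = 9 tokens, V = 4 types.
Mean frequency = N / V = 9 / 4 = 2.250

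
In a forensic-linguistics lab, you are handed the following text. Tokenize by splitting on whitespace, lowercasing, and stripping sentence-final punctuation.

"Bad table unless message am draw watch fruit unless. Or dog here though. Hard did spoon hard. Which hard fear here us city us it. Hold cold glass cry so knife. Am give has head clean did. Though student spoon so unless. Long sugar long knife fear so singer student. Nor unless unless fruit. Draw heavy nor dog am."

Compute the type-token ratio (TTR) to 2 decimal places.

0.61

N = 59 tokens, V = 36 types.
TTR = V / N = 36 / 59 = 0.61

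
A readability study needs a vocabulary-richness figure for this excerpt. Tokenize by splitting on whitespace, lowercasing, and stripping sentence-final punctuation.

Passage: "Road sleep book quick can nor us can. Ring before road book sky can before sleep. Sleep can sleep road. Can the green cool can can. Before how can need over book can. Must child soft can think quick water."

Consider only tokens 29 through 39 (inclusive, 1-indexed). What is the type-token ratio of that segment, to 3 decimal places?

Segment tokens 29–39: can, need, over, book, can, must, child, soft, can, think, quick
Segment N = 11, segment V = 9.
TTR = 9 / 11 = 0.818

0.818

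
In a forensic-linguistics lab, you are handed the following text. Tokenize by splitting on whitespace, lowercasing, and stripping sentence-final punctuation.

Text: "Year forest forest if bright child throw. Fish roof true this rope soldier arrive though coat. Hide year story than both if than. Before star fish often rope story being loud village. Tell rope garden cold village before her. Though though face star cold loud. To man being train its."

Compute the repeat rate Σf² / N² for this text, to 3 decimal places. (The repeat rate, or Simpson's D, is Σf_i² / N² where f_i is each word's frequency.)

0.034

Frequencies: rope:3, though:3, year:2, forest:2, if:2, fish:2, story:2, than:2, before:2, star:2, being:2, loud:2, village:2, cold:2, bright:1, child:1, throw:1, roof:1, true:1, this:1, … (14 more, each freq 1)
Σf² = 86; N² = 2500
Repeat rate = 86 / 2500 = 0.034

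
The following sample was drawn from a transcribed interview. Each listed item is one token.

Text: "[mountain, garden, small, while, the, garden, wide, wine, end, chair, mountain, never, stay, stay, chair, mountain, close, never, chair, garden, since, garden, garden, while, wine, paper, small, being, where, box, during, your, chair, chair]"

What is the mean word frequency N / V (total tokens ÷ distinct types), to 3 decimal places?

N = 34 tokens, V = 19 types.
Mean frequency = N / V = 34 / 19 = 1.789

1.789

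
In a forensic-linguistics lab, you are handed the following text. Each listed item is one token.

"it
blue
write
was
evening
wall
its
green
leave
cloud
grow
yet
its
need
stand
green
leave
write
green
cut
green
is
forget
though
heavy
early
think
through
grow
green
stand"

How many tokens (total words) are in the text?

31

Tokens: it, blue, write, was, evening, wall, its, green, leave, cloud, grow, yet, its, need, stand, green, leave, write, green, cut, green, is, forget, though, heavy, early, think, through, grow, green, stand
N = 31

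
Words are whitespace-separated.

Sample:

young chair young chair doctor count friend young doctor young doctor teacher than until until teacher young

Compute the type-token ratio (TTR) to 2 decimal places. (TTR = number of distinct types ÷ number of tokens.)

N = 17 tokens, V = 8 types.
TTR = V / N = 8 / 17 = 0.47

0.47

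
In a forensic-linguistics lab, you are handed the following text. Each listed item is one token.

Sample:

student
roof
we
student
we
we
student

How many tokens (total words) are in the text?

7

Tokens: student, roof, we, student, we, we, student
N = 7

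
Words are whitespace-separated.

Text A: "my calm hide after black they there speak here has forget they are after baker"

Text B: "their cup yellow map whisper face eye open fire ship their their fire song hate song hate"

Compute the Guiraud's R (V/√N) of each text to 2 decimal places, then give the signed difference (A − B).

0.45

A: V=13, N=15, R=3.36
B: V=12, N=17, R=2.91
Difference = 3.36 − 2.91 = 0.45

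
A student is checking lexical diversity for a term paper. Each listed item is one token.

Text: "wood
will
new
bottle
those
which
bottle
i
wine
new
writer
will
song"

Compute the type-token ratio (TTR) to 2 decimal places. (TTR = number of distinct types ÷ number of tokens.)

0.77

N = 13 tokens, V = 10 types.
TTR = V / N = 10 / 13 = 0.77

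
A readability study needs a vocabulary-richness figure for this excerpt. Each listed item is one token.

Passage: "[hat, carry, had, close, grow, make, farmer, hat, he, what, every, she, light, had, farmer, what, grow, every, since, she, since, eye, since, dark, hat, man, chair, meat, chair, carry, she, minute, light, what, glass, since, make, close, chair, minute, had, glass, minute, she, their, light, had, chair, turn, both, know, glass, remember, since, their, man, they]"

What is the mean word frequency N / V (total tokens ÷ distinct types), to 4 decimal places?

N = 57 tokens, V = 26 types.
Mean frequency = N / V = 57 / 26 = 2.1923

2.1923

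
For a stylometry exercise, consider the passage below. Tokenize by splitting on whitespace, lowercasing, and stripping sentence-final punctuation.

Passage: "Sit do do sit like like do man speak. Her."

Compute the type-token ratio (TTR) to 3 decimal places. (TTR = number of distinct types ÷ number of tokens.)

0.600

N = 10 tokens, V = 6 types.
TTR = V / N = 6 / 10 = 0.600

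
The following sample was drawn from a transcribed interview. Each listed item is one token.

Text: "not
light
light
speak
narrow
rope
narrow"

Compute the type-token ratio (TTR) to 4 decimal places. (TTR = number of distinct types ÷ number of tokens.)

N = 7 tokens, V = 5 types.
TTR = V / N = 5 / 7 = 0.7143

0.7143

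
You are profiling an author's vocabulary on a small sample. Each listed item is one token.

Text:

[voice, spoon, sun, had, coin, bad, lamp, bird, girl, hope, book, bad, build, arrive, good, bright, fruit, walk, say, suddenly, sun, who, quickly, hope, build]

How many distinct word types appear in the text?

21

Distinct types: {arrive, bad, bird, book, bright, build, coin, fruit, girl, good, had, hope, lamp, quickly, say, spoon, suddenly, sun, voice, walk, who}
V = 21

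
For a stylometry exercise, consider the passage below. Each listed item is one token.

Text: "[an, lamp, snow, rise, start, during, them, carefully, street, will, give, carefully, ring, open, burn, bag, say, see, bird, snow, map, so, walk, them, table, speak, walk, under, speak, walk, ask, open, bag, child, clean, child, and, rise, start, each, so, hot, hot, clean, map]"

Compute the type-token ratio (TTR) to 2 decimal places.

0.67

N = 45 tokens, V = 30 types.
TTR = V / N = 30 / 45 = 0.67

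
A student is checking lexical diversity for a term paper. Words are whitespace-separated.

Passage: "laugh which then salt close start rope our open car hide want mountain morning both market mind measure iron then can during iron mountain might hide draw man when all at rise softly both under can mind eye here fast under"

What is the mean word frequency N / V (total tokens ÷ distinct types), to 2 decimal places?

1.24

N = 41 tokens, V = 33 types.
Mean frequency = N / V = 41 / 33 = 1.24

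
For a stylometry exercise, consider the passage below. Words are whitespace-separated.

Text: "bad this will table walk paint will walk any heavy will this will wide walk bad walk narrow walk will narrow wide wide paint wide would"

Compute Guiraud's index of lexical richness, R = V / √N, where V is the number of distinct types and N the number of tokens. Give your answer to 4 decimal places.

2.1573

N = 26, V = 11.
√N = 5.099020
R = 11 / 5.099020 = 2.1573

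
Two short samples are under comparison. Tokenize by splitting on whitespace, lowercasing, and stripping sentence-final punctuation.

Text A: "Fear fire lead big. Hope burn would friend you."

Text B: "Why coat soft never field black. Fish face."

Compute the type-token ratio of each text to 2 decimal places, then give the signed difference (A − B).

TTR(A) = 9/9 = 1.00
TTR(B) = 8/8 = 1.00
Difference = 1.00 − 1.00 = 0.00

0.00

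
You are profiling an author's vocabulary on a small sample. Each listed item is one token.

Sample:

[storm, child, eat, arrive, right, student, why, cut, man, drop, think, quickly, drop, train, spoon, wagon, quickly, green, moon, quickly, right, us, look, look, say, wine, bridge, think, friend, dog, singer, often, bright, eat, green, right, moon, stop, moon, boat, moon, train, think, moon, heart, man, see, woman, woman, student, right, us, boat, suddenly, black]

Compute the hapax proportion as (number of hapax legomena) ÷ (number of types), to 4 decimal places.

0.5882

Frequencies: moon:5, right:4, think:3, quickly:3, eat:2, student:2, man:2, drop:2, train:2, green:2, us:2, look:2, boat:2, woman:2, storm:1, child:1, arrive:1, why:1, cut:1, spoon:1, … (14 more, each freq 1)
Hapax count = 20; type count = 34.
Ratio = 20 / 34 = 0.5882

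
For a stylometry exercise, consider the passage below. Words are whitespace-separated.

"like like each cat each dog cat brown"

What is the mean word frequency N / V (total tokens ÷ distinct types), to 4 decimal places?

1.6000

N = 8 tokens, V = 5 types.
Mean frequency = N / V = 8 / 5 = 1.6000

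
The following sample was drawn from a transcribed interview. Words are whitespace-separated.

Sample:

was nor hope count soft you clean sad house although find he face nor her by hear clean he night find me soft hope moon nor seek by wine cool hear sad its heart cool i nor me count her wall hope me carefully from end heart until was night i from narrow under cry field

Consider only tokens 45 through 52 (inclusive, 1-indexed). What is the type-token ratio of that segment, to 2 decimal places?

Segment tokens 45–52: from, end, heart, until, was, night, i, from
Segment N = 8, segment V = 7.
TTR = 7 / 8 = 0.88

0.88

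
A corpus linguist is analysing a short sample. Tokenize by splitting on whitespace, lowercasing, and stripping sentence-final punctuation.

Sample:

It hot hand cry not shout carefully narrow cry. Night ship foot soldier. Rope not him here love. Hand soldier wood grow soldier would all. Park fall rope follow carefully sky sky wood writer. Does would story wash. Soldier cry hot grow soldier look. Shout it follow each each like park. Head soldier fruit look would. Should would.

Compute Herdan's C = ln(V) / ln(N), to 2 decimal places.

0.87

N = 58, V = 34.
ln(V) = 3.526361, ln(N) = 4.060443
C = 3.526361 / 4.060443 = 0.87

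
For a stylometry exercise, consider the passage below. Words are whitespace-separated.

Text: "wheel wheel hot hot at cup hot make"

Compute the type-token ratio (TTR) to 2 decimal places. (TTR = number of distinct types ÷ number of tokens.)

0.63

N = 8 tokens, V = 5 types.
TTR = V / N = 5 / 8 = 0.63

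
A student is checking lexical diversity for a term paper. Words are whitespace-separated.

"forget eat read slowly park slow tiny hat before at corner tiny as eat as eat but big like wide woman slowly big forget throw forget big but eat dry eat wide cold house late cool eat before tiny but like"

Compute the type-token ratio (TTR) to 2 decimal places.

N = 41 tokens, V = 23 types.
TTR = V / N = 23 / 41 = 0.56

0.56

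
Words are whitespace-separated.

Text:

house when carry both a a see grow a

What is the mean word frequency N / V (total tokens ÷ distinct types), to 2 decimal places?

1.29

N = 9 tokens, V = 7 types.
Mean frequency = N / V = 9 / 7 = 1.29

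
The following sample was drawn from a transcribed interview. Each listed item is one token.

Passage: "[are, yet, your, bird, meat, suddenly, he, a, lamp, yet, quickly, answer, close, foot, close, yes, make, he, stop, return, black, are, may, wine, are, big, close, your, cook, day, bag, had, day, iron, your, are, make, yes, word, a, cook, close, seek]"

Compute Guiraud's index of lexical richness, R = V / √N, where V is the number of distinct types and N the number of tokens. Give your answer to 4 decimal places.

4.2700

N = 43, V = 28.
√N = 6.557439
R = 28 / 6.557439 = 4.2700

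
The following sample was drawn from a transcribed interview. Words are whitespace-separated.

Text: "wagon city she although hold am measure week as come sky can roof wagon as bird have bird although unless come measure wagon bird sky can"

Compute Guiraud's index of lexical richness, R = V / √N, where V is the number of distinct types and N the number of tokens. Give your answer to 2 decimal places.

N = 26, V = 16.
√N = 5.099020
R = 16 / 5.099020 = 3.14

3.14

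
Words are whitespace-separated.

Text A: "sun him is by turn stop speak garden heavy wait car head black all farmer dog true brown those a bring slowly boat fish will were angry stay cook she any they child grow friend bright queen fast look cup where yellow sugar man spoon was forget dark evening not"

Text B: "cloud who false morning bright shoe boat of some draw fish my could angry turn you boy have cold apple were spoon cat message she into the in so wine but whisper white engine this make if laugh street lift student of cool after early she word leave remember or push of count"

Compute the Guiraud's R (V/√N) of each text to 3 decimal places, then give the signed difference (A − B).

A: V=50, N=50, R=7.071
B: V=50, N=53, R=6.868
Difference = 7.071 − 6.868 = 0.203

0.203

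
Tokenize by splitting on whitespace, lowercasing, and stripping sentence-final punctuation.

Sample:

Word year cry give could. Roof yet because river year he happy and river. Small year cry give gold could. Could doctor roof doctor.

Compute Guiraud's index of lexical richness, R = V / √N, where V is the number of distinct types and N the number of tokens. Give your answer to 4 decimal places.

3.0619

N = 24, V = 15.
√N = 4.898979
R = 15 / 4.898979 = 3.0619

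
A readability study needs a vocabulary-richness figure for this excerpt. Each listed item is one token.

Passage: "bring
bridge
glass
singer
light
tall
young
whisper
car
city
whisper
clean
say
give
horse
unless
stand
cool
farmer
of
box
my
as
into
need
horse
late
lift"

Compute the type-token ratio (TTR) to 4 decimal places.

N = 28 tokens, V = 26 types.
TTR = V / N = 26 / 28 = 0.9286

0.9286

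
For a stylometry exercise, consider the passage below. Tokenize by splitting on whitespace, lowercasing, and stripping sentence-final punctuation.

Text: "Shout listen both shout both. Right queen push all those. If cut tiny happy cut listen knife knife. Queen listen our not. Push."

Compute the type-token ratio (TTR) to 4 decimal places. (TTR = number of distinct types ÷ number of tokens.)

0.6522

N = 23 tokens, V = 15 types.
TTR = V / N = 15 / 23 = 0.6522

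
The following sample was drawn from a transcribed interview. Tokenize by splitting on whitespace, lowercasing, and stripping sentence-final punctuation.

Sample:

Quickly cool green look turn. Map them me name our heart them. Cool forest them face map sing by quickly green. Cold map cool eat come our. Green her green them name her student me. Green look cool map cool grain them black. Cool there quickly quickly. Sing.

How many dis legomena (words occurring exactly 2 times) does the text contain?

Frequencies: cool:6, green:5, them:5, quickly:4, map:4, look:2, me:2, name:2, our:2, sing:2, her:2, turn:1, heart:1, forest:1, face:1, by:1, cold:1, eat:1, come:1, student:1, … (3 more, each freq 1)
Words with frequency 2: her, look, me, name, our, sing

6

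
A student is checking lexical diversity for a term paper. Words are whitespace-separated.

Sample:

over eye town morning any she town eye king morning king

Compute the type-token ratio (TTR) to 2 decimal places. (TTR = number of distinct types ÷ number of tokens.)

0.64

N = 11 tokens, V = 7 types.
TTR = V / N = 7 / 11 = 0.64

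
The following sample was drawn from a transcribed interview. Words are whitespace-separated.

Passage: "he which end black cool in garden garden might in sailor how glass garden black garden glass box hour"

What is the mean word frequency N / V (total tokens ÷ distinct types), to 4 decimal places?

N = 19 tokens, V = 13 types.
Mean frequency = N / V = 19 / 13 = 1.4615

1.4615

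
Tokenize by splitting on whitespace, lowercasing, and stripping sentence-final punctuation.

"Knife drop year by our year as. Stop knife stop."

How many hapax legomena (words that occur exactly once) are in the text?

4

Frequencies: knife:2, year:2, stop:2, drop:1, by:1, our:1, as:1
Hapax (freq=1): as, by, drop, our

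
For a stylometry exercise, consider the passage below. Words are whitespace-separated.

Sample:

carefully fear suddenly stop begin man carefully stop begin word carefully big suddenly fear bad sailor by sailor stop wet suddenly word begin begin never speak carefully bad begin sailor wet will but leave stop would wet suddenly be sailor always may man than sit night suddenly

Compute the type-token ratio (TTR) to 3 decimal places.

N = 47 tokens, V = 24 types.
TTR = V / N = 24 / 47 = 0.511

0.511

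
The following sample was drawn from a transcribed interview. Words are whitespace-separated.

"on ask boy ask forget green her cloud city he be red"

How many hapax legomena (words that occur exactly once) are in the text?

10

Frequencies: ask:2, on:1, boy:1, forget:1, green:1, her:1, cloud:1, city:1, he:1, be:1, red:1
Hapax (freq=1): be, boy, city, cloud, forget, green, he, her, on, red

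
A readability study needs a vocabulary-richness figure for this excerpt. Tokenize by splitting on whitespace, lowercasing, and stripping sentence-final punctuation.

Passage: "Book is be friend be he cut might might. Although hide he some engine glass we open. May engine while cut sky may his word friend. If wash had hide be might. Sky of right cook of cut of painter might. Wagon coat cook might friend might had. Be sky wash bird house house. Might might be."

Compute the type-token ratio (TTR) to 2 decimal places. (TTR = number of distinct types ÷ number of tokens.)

0.53

N = 57 tokens, V = 30 types.
TTR = V / N = 30 / 57 = 0.53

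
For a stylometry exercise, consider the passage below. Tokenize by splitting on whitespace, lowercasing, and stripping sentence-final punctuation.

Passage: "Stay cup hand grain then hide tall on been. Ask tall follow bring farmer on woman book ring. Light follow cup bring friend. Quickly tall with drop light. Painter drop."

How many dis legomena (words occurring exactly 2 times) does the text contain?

Frequencies: tall:3, cup:2, on:2, follow:2, bring:2, light:2, drop:2, stay:1, hand:1, grain:1, then:1, hide:1, been:1, ask:1, farmer:1, woman:1, book:1, ring:1, friend:1, quickly:1, … (2 more, each freq 1)
Words with frequency 2: bring, cup, drop, follow, light, on

6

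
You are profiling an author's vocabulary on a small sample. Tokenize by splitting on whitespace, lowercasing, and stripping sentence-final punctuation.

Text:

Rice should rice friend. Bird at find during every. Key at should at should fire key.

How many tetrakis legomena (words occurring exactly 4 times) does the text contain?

Frequencies: should:3, at:3, rice:2, key:2, friend:1, bird:1, find:1, during:1, every:1, fire:1
Words with frequency 4: (none)

0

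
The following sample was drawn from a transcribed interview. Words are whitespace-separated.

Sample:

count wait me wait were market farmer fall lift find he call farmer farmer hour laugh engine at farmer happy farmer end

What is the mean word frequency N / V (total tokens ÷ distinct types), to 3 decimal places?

N = 22 tokens, V = 17 types.
Mean frequency = N / V = 22 / 17 = 1.294

1.294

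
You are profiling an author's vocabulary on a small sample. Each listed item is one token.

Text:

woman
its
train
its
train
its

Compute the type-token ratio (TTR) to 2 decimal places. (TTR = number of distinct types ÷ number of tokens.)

N = 6 tokens, V = 3 types.
TTR = V / N = 3 / 6 = 0.50

0.50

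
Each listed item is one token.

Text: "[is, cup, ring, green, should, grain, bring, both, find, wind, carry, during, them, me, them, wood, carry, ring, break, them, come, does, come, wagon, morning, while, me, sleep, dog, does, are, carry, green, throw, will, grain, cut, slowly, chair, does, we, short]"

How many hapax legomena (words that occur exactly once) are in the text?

Frequencies: carry:3, them:3, does:3, ring:2, green:2, grain:2, me:2, come:2, is:1, cup:1, should:1, bring:1, both:1, find:1, wind:1, during:1, wood:1, break:1, wagon:1, morning:1, … (11 more, each freq 1)
Hapax (freq=1): are, both, break, bring, chair, cup, cut, dog, during, find, is, morning, short, should, sleep, slowly, throw, wagon, we, while, will, wind, wood

23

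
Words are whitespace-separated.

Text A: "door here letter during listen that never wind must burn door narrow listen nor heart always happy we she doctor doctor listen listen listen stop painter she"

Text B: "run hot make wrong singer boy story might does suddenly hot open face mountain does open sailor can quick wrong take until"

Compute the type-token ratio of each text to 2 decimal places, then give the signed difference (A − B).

-0.08

TTR(A) = 20/27 = 0.74
TTR(B) = 18/22 = 0.82
Difference = 0.74 − 0.82 = -0.08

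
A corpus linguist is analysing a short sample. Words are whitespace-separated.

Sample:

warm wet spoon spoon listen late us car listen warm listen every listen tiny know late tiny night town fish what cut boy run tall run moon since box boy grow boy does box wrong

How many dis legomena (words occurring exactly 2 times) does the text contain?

Frequencies: listen:4, boy:3, warm:2, spoon:2, late:2, tiny:2, run:2, box:2, wet:1, us:1, car:1, every:1, know:1, night:1, town:1, fish:1, what:1, cut:1, tall:1, moon:1, … (4 more, each freq 1)
Words with frequency 2: box, late, run, spoon, tiny, warm

6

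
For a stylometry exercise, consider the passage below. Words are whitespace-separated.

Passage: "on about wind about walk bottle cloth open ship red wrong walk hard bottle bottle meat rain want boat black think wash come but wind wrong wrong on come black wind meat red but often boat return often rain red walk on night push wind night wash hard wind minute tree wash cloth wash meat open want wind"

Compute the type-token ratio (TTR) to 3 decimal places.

0.448

N = 58 tokens, V = 26 types.
TTR = V / N = 26 / 58 = 0.448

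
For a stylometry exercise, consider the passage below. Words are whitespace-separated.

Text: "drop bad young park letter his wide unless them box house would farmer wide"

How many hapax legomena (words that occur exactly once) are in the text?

12

Frequencies: wide:2, drop:1, bad:1, young:1, park:1, letter:1, his:1, unless:1, them:1, box:1, house:1, would:1, farmer:1
Hapax (freq=1): bad, box, drop, farmer, his, house, letter, park, them, unless, would, young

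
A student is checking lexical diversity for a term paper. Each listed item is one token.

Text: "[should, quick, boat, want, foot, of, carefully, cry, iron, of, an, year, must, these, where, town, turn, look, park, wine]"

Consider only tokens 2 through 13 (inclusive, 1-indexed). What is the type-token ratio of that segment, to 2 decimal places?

Segment tokens 2–13: quick, boat, want, foot, of, carefully, cry, iron, of, an, year, must
Segment N = 12, segment V = 11.
TTR = 11 / 12 = 0.92

0.92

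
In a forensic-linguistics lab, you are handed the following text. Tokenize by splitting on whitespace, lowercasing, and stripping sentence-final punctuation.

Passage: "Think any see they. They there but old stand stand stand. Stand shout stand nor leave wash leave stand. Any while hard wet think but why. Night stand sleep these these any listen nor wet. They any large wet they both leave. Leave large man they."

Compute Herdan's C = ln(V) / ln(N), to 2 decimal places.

N = 46, V = 23.
ln(V) = 3.135494, ln(N) = 3.828641
C = 3.135494 / 3.828641 = 0.82

0.82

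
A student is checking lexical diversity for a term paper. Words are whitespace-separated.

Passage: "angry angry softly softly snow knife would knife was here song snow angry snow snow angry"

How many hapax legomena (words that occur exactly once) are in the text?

4

Frequencies: angry:4, snow:4, softly:2, knife:2, would:1, was:1, here:1, song:1
Hapax (freq=1): here, song, was, would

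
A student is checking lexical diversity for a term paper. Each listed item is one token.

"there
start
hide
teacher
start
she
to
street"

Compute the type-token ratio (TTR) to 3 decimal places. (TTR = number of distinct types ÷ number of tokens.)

N = 8 tokens, V = 7 types.
TTR = V / N = 7 / 8 = 0.875

0.875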